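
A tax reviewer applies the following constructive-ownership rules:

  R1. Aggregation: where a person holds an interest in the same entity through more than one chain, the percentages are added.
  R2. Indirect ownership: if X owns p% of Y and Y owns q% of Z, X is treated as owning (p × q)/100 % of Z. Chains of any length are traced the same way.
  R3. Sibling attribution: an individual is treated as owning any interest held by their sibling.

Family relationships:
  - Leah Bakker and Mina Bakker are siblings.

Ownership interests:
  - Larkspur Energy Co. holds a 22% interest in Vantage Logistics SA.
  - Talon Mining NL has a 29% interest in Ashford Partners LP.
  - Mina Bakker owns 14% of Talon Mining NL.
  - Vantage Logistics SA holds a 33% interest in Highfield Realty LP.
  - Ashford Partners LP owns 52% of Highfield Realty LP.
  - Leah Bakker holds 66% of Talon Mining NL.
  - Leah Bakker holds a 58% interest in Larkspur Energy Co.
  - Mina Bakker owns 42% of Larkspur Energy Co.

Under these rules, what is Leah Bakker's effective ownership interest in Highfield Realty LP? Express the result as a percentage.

By sibling attribution (R3), Leah Bakker is treated as also owning Mina Bakker's interest in Larkspur Energy Co, giving 58% + 42% = 100%.
By sibling attribution (R3), Leah Bakker is treated as also owning Mina Bakker's interest in Talon Mining NL, giving 66% + 14% = 80%.
Chain via Larkspur Energy Co. → Vantage Logistics SA (R2): 100% × 22% × 33% = 7.26% of Highfield Realty LP.
Chain via Talon Mining NL → Ashford Partners LP (R2): 80% × 29% × 52% = 12.064% of Highfield Realty LP.
Aggregating (R1): 7.26% + 12.064% = 19.324%.

19.324%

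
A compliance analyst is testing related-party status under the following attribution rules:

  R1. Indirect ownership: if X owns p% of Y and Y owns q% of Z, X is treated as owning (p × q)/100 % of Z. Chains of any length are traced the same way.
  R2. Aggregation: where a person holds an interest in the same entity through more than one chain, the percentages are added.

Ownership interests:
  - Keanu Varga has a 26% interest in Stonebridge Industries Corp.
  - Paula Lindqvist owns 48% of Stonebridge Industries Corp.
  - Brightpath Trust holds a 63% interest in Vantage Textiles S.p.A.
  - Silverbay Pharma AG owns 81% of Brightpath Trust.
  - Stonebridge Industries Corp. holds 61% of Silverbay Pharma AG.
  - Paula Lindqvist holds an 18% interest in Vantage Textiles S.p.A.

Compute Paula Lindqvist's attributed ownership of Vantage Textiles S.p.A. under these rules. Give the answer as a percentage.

32.941584%

Chain via Stonebridge Industries Corp. → Silverbay Pharma AG → Brightpath Trust (R1): 48% × 61% × 81% × 63% = 14.941584% of Vantage Textiles S.p.A.
Direct interest in Vantage Textiles S.p.A: 18%.
Aggregating (R2): 14.941584% + 18% = 32.941584%.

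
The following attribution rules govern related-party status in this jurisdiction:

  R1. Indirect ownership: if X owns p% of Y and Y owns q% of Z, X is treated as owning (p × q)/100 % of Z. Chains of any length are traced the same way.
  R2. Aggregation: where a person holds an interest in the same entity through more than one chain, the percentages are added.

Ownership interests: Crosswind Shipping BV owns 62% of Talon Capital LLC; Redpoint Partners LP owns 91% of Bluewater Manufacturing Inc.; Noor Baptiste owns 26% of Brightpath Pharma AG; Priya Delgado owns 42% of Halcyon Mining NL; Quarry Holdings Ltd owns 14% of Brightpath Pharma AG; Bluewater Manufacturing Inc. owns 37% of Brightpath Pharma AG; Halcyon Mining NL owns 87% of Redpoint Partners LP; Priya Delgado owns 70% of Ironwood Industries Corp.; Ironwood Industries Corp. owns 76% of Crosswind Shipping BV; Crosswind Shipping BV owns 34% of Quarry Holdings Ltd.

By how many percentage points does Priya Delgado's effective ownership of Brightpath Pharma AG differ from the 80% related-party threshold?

65.164662

Chain via Halcyon Mining NL → Redpoint Partners LP → Bluewater Manufacturing Inc. (R1): 42% × 87% × 91% × 37% = 12.303018% of Brightpath Pharma AG.
Chain via Ironwood Industries Corp. → Crosswind Shipping BV → Quarry Holdings Ltd (R1): 70% × 76% × 34% × 14% = 2.53232% of Brightpath Pharma AG.
Aggregating (R2): 12.303018% + 2.53232% = 14.835338%.
14.835338% falls short of the 80% threshold by 65.164662 percentage points.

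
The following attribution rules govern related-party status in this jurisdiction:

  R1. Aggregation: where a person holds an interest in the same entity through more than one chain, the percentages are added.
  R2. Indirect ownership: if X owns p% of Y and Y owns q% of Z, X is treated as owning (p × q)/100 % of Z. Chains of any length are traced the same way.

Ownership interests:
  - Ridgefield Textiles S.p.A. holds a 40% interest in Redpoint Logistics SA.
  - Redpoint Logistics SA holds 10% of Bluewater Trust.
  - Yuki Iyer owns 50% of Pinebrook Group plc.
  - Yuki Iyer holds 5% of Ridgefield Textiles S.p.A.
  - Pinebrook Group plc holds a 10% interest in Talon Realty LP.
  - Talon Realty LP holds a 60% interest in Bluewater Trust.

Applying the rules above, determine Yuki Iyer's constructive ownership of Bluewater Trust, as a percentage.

Chain via Ridgefield Textiles S.p.A. → Redpoint Logistics SA (R2): 5% × 40% × 10% = 0.2% of Bluewater Trust.
Chain via Pinebrook Group plc → Talon Realty LP (R2): 50% × 10% × 60% = 3% of Bluewater Trust.
Aggregating (R1): 0.2% + 3% = 3.2%.

3.2%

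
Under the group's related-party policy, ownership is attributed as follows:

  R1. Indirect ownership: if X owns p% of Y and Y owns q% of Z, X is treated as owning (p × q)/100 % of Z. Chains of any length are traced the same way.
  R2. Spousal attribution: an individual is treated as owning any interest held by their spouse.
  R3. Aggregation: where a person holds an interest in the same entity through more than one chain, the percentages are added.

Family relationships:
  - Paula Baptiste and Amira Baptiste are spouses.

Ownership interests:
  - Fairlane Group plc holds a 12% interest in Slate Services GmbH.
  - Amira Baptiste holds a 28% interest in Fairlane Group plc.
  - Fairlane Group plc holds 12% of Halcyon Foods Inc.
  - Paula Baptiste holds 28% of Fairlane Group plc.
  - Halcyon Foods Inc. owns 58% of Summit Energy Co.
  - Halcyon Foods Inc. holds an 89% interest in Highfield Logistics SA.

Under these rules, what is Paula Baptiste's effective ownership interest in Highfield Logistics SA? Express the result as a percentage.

By spousal attribution (R2), Paula Baptiste is treated as also owning Amira Baptiste's interest in Fairlane Group plc, giving 28% + 28% = 56%.
Chain via Fairlane Group plc → Halcyon Foods Inc. (R1): 56% × 12% × 89% = 5.9808% of Highfield Logistics SA.

5.9808%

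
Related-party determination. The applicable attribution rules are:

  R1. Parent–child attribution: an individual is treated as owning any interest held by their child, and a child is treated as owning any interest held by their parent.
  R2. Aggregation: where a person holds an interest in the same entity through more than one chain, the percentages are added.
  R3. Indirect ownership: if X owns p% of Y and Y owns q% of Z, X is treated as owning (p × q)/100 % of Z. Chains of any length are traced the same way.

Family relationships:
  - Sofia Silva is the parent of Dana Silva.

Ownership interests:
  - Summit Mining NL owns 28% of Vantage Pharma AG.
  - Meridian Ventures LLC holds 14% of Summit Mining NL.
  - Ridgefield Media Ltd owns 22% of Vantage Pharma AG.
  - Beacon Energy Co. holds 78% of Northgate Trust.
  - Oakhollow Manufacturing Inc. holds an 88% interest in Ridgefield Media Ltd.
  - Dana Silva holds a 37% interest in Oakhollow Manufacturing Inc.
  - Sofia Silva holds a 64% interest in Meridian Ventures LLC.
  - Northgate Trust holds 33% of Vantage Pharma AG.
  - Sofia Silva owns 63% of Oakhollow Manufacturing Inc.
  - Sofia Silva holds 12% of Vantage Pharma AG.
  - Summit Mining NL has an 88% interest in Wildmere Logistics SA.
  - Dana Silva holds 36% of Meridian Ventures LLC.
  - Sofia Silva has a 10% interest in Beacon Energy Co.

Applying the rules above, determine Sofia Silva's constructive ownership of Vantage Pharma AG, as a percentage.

37.854%

By parent–child attribution (R1), Sofia Silva is treated as also owning Dana Silva's interest in Meridian Ventures LLC, giving 64% + 36% = 100%.
By parent–child attribution (R1), Sofia Silva is treated as also owning Dana Silva's interest in Oakhollow Manufacturing Inc, giving 63% + 37% = 100%.
Chain via Meridian Ventures LLC → Summit Mining NL (R3): 100% × 14% × 28% = 3.92% of Vantage Pharma AG.
Chain via Oakhollow Manufacturing Inc. → Ridgefield Media Ltd (R3): 100% × 88% × 22% = 19.36% of Vantage Pharma AG.
Chain via Beacon Energy Co. → Northgate Trust (R3): 10% × 78% × 33% = 2.574% of Vantage Pharma AG.
Direct interest in Vantage Pharma AG: 12%.
Aggregating (R2): 3.92% + 19.36% + 2.574% + 12% = 37.854%.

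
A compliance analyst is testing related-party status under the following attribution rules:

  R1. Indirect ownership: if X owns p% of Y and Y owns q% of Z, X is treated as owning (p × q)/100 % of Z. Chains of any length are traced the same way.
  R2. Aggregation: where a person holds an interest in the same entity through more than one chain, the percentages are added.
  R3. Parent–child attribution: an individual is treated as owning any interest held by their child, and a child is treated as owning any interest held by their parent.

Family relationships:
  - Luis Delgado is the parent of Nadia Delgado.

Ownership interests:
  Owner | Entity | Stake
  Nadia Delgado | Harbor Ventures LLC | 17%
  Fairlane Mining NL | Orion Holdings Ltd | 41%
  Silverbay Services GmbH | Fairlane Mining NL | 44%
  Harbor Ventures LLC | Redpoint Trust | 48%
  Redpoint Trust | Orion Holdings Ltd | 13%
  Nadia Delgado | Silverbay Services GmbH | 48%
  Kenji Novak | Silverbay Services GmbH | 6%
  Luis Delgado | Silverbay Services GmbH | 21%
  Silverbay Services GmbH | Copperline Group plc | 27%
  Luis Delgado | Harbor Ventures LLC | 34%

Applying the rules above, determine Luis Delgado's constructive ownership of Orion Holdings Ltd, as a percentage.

15.63%

By parent–child attribution (R3), Luis Delgado is treated as also owning Nadia Delgado's interest in Harbor Ventures LLC, giving 34% + 17% = 51%.
By parent–child attribution (R3), Luis Delgado is treated as also owning Nadia Delgado's interest in Silverbay Services GmbH, giving 21% + 48% = 69%.
Chain via Harbor Ventures LLC → Redpoint Trust (R1): 51% × 48% × 13% = 3.1824% of Orion Holdings Ltd.
Chain via Silverbay Services GmbH → Fairlane Mining NL (R1): 69% × 44% × 41% = 12.4476% of Orion Holdings Ltd.
Aggregating (R2): 3.1824% + 12.4476% = 15.63%.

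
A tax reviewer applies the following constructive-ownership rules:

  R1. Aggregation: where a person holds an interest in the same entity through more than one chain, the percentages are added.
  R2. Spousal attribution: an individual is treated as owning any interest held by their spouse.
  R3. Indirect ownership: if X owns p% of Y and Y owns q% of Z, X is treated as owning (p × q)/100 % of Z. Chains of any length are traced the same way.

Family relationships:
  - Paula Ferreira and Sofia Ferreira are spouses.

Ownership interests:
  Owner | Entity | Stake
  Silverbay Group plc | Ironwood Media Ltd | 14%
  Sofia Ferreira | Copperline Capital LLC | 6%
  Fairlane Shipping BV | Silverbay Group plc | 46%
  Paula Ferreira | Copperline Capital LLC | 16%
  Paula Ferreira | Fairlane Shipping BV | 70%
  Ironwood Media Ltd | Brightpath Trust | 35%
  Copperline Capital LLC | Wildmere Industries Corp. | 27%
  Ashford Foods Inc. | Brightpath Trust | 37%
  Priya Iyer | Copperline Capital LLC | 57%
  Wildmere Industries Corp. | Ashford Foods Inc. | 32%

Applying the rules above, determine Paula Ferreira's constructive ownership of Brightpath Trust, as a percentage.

2.281096%

By spousal attribution (R2), Paula Ferreira is treated as also owning Sofia Ferreira's interest in Copperline Capital LLC, giving 16% + 6% = 22%.
Chain via Copperline Capital LLC → Wildmere Industries Corp. → Ashford Foods Inc. (R3): 22% × 27% × 32% × 37% = 0.703296% of Brightpath Trust.
Chain via Fairlane Shipping BV → Silverbay Group plc → Ironwood Media Ltd (R3): 70% × 46% × 14% × 35% = 1.5778% of Brightpath Trust.
Aggregating (R1): 0.703296% + 1.5778% = 2.281096%.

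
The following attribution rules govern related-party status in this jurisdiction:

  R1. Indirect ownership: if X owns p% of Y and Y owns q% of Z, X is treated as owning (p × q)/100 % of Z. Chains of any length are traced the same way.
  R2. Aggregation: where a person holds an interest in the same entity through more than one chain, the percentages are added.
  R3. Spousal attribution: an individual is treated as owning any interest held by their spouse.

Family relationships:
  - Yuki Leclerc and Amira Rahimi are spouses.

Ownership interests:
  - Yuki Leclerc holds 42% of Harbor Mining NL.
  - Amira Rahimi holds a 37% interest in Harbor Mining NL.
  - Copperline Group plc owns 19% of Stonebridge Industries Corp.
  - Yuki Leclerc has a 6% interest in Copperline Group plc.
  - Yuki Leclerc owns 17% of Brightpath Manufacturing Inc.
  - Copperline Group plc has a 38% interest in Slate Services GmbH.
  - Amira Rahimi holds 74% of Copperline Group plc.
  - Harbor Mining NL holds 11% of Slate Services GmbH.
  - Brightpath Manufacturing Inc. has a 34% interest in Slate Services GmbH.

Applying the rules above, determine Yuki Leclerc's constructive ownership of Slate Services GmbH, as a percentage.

44.87%

By spousal attribution (R3), Yuki Leclerc is treated as also owning Amira Rahimi's interest in Copperline Group plc, giving 6% + 74% = 80%.
By spousal attribution (R3), Yuki Leclerc is treated as also owning Amira Rahimi's interest in Harbor Mining NL, giving 42% + 37% = 79%.
Chain via Copperline Group plc (R1): 80% × 38% = 30.4% of Slate Services GmbH.
Chain via Harbor Mining NL (R1): 79% × 11% = 8.69% of Slate Services GmbH.
Chain via Brightpath Manufacturing Inc. (R1): 17% × 34% = 5.78% of Slate Services GmbH.
Aggregating (R2): 30.4% + 8.69% + 5.78% = 44.87%.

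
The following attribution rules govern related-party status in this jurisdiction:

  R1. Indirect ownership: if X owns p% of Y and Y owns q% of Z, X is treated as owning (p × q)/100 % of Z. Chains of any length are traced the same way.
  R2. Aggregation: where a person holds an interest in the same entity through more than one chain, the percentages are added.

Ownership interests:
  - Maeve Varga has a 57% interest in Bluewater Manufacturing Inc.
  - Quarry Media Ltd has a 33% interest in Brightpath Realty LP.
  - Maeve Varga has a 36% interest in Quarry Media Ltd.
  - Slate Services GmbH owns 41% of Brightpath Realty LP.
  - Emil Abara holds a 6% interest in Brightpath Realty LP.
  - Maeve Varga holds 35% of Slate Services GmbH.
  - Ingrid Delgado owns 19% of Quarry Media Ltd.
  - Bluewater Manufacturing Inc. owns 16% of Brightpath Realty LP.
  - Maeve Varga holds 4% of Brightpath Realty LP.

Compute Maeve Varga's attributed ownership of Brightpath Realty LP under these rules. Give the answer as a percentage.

39.35%

Chain via Bluewater Manufacturing Inc. (R1): 57% × 16% = 9.12% of Brightpath Realty LP.
Chain via Slate Services GmbH (R1): 35% × 41% = 14.35% of Brightpath Realty LP.
Chain via Quarry Media Ltd (R1): 36% × 33% = 11.88% of Brightpath Realty LP.
Direct interest in Brightpath Realty LP: 4%.
Aggregating (R2): 9.12% + 14.35% + 11.88% + 4% = 39.35%.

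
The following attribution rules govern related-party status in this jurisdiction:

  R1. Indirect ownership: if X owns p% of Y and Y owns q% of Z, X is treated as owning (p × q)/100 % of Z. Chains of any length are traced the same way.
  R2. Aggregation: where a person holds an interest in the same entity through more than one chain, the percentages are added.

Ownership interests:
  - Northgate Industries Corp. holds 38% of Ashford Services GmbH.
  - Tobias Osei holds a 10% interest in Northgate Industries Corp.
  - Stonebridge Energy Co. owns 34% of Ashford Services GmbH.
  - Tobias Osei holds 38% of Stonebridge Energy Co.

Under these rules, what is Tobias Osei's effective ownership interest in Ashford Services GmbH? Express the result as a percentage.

Chain via Northgate Industries Corp. (R1): 10% × 38% = 3.8% of Ashford Services GmbH.
Chain via Stonebridge Energy Co. (R1): 38% × 34% = 12.92% of Ashford Services GmbH.
Aggregating (R2): 3.8% + 12.92% = 16.72%.

16.72%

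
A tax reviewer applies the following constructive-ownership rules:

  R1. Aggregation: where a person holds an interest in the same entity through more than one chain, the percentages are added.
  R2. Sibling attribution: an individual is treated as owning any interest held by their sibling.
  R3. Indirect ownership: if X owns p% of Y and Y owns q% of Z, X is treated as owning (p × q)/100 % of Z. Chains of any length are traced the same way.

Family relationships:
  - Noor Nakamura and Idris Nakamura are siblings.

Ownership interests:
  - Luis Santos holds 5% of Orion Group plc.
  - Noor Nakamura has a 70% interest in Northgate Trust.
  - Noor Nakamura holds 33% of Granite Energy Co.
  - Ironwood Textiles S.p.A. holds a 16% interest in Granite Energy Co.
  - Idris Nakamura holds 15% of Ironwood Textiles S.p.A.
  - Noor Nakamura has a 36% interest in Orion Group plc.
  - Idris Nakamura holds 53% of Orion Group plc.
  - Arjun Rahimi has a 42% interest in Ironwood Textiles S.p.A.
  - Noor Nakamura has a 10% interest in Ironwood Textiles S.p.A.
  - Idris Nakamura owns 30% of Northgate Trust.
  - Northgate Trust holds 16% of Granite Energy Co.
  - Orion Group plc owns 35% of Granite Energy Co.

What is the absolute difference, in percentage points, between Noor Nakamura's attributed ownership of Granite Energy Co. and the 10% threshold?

By sibling attribution (R2), Noor Nakamura is treated as also owning Idris Nakamura's interest in Orion Group plc, giving 36% + 53% = 89%.
By sibling attribution (R2), Noor Nakamura is treated as also owning Idris Nakamura's interest in Northgate Trust, giving 70% + 30% = 100%.
By sibling attribution (R2), Noor Nakamura is treated as also owning Idris Nakamura's interest in Ironwood Textiles S.p.A, giving 10% + 15% = 25%.
Chain via Orion Group plc (R3): 89% × 35% = 31.15% of Granite Energy Co.
Chain via Northgate Trust (R3): 100% × 16% = 16% of Granite Energy Co.
Chain via Ironwood Textiles S.p.A. (R3): 25% × 16% = 4% of Granite Energy Co.
Direct interest in Granite Energy Co: 33%.
Aggregating (R1): 31.15% + 16% + 4% + 33% = 84.15%.
84.15% exceeds the 10% threshold by 74.15 percentage points.

74.15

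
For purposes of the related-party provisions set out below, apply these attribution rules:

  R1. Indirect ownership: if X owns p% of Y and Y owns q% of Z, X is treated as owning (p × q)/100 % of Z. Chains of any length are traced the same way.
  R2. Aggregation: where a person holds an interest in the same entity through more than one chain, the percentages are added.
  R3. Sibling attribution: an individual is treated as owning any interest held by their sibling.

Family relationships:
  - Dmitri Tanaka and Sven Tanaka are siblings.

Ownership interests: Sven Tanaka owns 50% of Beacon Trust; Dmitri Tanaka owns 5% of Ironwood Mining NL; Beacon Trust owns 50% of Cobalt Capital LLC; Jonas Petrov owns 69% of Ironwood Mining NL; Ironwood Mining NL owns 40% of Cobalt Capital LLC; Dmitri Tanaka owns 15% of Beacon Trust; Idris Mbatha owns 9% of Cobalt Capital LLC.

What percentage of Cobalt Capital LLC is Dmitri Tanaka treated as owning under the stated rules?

By sibling attribution (R3), Dmitri Tanaka is treated as also owning Sven Tanaka's interest in Beacon Trust, giving 15% + 50% = 65%.
Chain via Ironwood Mining NL (R1): 5% × 40% = 2% of Cobalt Capital LLC.
Chain via Beacon Trust (R1): 65% × 50% = 32.5% of Cobalt Capital LLC.
Aggregating (R2): 2% + 32.5% = 34.5%.

34.5%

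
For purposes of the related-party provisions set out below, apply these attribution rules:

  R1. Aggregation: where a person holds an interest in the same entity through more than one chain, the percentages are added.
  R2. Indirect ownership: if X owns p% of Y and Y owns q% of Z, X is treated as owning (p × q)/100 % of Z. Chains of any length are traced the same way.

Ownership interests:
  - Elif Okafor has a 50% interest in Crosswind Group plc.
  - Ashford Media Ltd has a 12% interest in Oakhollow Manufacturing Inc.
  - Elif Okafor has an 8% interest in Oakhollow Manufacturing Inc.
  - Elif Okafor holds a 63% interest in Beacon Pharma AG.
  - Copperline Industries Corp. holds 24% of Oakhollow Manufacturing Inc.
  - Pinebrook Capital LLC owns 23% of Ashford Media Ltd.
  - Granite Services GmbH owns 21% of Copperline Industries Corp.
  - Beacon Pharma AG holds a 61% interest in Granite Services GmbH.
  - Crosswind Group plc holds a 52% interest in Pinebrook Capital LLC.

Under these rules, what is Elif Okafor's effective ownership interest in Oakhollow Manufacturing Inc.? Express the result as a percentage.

Chain via Crosswind Group plc → Pinebrook Capital LLC → Ashford Media Ltd (R2): 50% × 52% × 23% × 12% = 0.7176% of Oakhollow Manufacturing Inc.
Chain via Beacon Pharma AG → Granite Services GmbH → Copperline Industries Corp. (R2): 63% × 61% × 21% × 24% = 1.936872% of Oakhollow Manufacturing Inc.
Direct interest in Oakhollow Manufacturing Inc: 8%.
Aggregating (R1): 0.7176% + 1.936872% + 8% = 10.654472%.

10.654472%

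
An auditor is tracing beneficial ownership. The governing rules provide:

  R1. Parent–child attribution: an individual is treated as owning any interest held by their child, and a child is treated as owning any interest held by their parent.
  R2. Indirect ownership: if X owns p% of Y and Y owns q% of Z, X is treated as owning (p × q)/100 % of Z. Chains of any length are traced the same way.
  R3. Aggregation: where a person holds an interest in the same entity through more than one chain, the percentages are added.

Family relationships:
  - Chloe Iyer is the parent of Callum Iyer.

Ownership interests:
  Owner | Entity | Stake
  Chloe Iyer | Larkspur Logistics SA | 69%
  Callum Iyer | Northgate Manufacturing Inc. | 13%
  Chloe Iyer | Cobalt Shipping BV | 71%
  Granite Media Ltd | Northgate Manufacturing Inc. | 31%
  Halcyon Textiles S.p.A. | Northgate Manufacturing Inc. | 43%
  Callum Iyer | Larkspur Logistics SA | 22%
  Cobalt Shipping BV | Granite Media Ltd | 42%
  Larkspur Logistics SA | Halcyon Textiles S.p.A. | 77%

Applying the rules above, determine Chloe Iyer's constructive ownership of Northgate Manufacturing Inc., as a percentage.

52.3743%

By parent–child attribution (R1), Chloe Iyer is treated as also owning Callum Iyer's interest in Larkspur Logistics SA, giving 69% + 22% = 91%.
By parent–child attribution (R1), Chloe Iyer is treated as owning Callum Iyer's 13% interest in Northgate Manufacturing Inc.
Chain via Larkspur Logistics SA → Halcyon Textiles S.p.A. (R2): 91% × 77% × 43% = 30.1301% of Northgate Manufacturing Inc.
Chain via Cobalt Shipping BV → Granite Media Ltd (R2): 71% × 42% × 31% = 9.2442% of Northgate Manufacturing Inc.
Direct interest in Northgate Manufacturing Inc: 13%.
Aggregating (R3): 30.1301% + 9.2442% + 13% = 52.3743%.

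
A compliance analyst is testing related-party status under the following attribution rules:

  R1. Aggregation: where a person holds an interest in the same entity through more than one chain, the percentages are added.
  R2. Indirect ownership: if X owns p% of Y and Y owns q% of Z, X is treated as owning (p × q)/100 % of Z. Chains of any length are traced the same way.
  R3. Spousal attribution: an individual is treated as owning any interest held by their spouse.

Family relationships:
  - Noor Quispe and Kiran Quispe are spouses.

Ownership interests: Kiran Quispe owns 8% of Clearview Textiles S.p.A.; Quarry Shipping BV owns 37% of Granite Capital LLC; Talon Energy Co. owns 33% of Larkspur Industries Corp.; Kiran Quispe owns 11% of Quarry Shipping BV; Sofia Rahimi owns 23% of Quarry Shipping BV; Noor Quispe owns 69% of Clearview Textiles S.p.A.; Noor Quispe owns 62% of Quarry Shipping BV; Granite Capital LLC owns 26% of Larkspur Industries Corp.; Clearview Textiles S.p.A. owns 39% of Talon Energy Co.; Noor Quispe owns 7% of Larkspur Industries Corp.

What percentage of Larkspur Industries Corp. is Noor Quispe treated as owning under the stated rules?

By spousal attribution (R3), Noor Quispe is treated as also owning Kiran Quispe's interest in Quarry Shipping BV, giving 62% + 11% = 73%.
By spousal attribution (R3), Noor Quispe is treated as also owning Kiran Quispe's interest in Clearview Textiles S.p.A, giving 69% + 8% = 77%.
Chain via Quarry Shipping BV → Granite Capital LLC (R2): 73% × 37% × 26% = 7.0226% of Larkspur Industries Corp.
Chain via Clearview Textiles S.p.A. → Talon Energy Co. (R2): 77% × 39% × 33% = 9.9099% of Larkspur Industries Corp.
Direct interest in Larkspur Industries Corp: 7%.
Aggregating (R1): 7.0226% + 9.9099% + 7% = 23.9325%.

23.9325%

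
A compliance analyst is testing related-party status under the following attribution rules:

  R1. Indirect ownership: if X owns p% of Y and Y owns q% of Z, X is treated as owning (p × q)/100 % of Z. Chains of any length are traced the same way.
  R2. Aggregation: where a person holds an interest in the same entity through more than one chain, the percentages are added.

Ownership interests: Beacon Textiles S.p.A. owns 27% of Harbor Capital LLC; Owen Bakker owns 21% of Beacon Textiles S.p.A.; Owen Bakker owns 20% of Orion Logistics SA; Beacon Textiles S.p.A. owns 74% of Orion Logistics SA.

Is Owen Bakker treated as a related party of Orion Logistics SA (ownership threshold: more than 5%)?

Chain via Beacon Textiles S.p.A. (R1): 21% × 74% = 15.54% of Orion Logistics SA.
Direct interest in Orion Logistics SA: 20%.
Aggregating (R2): 15.54% + 20% = 35.54%.
35.54% exceeds the 5% threshold, so Owen is a related party to Orion Logistics SA.

Yes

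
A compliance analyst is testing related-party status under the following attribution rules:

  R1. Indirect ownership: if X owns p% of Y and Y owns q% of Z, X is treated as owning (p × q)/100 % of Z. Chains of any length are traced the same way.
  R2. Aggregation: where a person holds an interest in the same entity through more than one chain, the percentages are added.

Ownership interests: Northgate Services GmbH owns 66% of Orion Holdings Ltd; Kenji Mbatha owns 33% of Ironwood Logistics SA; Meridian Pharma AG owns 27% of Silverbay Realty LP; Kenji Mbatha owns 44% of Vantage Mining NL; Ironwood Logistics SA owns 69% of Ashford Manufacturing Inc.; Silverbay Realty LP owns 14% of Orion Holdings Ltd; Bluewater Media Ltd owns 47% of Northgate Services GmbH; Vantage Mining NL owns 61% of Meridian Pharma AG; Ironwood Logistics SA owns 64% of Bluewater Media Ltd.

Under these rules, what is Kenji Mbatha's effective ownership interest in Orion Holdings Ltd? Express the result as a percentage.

7.565976%

Chain via Ironwood Logistics SA → Bluewater Media Ltd → Northgate Services GmbH (R1): 33% × 64% × 47% × 66% = 6.551424% of Orion Holdings Ltd.
Chain via Vantage Mining NL → Meridian Pharma AG → Silverbay Realty LP (R1): 44% × 61% × 27% × 14% = 1.014552% of Orion Holdings Ltd.
Aggregating (R2): 6.551424% + 1.014552% = 7.565976%.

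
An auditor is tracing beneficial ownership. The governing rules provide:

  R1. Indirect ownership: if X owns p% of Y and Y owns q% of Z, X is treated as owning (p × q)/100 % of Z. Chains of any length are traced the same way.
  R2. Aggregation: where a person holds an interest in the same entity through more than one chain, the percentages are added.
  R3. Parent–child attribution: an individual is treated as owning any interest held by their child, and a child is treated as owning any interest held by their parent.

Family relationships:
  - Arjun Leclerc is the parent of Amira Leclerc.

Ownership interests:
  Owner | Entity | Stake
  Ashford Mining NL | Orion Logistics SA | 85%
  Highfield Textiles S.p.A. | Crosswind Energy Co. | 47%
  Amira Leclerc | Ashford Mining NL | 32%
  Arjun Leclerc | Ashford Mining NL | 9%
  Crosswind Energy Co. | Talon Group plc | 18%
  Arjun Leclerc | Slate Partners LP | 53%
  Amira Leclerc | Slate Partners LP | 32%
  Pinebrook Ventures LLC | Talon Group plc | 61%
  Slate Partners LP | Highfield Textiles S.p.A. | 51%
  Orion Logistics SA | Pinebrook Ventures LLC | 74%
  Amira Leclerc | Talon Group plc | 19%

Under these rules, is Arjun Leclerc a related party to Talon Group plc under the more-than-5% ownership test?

By parent–child attribution (R3), Arjun Leclerc is treated as also owning Amira Leclerc's interest in Slate Partners LP, giving 53% + 32% = 85%.
By parent–child attribution (R3), Arjun Leclerc is treated as also owning Amira Leclerc's interest in Ashford Mining NL, giving 9% + 32% = 41%.
By parent–child attribution (R3), Arjun Leclerc is treated as owning Amira Leclerc's 19% interest in Talon Group plc.
Chain via Slate Partners LP → Highfield Textiles S.p.A. → Crosswind Energy Co. (R1): 85% × 51% × 47% × 18% = 3.66741% of Talon Group plc.
Chain via Ashford Mining NL → Orion Logistics SA → Pinebrook Ventures LLC (R1): 41% × 85% × 74% × 61% = 15.73129% of Talon Group plc.
Direct interest in Talon Group plc: 19%.
Aggregating (R2): 3.66741% + 15.73129% + 19% = 38.3987%.
38.3987% exceeds the 5% threshold, so Arjun is a related party to Talon Group plc.

Yes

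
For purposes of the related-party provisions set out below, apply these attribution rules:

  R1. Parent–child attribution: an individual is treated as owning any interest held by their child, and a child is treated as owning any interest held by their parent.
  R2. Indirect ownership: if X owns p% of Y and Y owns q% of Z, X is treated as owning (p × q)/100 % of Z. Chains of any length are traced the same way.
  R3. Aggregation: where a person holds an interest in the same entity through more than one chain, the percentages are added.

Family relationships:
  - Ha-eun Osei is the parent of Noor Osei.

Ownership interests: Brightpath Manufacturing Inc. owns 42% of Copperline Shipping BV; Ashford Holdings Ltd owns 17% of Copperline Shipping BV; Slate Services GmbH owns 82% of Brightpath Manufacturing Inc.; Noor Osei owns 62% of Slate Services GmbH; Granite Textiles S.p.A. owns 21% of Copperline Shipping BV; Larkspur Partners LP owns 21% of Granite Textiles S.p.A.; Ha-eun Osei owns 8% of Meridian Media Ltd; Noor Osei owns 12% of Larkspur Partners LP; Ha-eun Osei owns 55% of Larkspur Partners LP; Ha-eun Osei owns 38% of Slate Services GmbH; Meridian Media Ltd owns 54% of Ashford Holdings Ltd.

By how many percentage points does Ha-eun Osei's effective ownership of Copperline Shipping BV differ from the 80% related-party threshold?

By parent–child attribution (R1), Ha-eun Osei is treated as also owning Noor Osei's interest in Slate Services GmbH, giving 38% + 62% = 100%.
By parent–child attribution (R1), Ha-eun Osei is treated as also owning Noor Osei's interest in Larkspur Partners LP, giving 55% + 12% = 67%.
Chain via Slate Services GmbH → Brightpath Manufacturing Inc. (R2): 100% × 82% × 42% = 34.44% of Copperline Shipping BV.
Chain via Larkspur Partners LP → Granite Textiles S.p.A. (R2): 67% × 21% × 21% = 2.9547% of Copperline Shipping BV.
Chain via Meridian Media Ltd → Ashford Holdings Ltd (R2): 8% × 54% × 17% = 0.7344% of Copperline Shipping BV.
Aggregating (R3): 34.44% + 2.9547% + 0.7344% = 38.1291%.
38.1291% falls short of the 80% threshold by 41.8709 percentage points.

41.8709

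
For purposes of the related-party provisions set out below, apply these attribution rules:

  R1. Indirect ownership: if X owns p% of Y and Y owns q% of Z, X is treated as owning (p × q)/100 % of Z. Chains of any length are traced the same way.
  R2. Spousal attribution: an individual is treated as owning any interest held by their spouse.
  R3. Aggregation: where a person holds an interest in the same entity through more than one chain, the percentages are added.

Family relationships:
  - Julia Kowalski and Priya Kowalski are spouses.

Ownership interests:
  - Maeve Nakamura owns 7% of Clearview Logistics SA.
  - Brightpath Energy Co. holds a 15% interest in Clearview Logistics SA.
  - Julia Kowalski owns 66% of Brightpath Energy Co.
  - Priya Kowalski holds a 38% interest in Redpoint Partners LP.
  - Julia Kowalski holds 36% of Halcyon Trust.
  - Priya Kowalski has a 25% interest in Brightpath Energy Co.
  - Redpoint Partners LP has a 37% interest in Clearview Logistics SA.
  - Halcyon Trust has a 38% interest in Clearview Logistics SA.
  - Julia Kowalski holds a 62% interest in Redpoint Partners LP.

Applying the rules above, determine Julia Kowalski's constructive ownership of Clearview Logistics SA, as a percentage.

64.33%

By spousal attribution (R2), Julia Kowalski is treated as also owning Priya Kowalski's interest in Brightpath Energy Co, giving 66% + 25% = 91%.
By spousal attribution (R2), Julia Kowalski is treated as also owning Priya Kowalski's interest in Redpoint Partners LP, giving 62% + 38% = 100%.
Chain via Brightpath Energy Co. (R1): 91% × 15% = 13.65% of Clearview Logistics SA.
Chain via Redpoint Partners LP (R1): 100% × 37% = 37% of Clearview Logistics SA.
Chain via Halcyon Trust (R1): 36% × 38% = 13.68% of Clearview Logistics SA.
Aggregating (R3): 13.65% + 37% + 13.68% = 64.33%.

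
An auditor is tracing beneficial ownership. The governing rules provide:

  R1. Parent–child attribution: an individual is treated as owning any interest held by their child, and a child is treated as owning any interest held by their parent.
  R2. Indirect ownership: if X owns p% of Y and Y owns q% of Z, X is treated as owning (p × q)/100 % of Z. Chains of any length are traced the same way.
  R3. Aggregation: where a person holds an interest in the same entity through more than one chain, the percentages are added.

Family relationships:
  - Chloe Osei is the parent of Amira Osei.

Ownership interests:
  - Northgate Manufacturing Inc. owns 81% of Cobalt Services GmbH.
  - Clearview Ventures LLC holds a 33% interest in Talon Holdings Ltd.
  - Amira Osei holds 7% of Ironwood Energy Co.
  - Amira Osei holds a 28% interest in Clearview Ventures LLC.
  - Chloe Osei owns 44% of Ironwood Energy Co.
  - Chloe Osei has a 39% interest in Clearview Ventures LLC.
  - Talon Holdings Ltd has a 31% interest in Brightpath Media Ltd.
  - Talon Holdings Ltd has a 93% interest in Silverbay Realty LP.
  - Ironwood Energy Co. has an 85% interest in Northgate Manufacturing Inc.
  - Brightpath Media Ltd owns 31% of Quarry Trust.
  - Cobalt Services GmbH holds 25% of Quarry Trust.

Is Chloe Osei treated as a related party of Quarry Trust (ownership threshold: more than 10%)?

Yes

By parent–child attribution (R1), Chloe Osei is treated as also owning Amira Osei's interest in Clearview Ventures LLC, giving 39% + 28% = 67%.
By parent–child attribution (R1), Chloe Osei is treated as also owning Amira Osei's interest in Ironwood Energy Co, giving 44% + 7% = 51%.
Chain via Clearview Ventures LLC → Talon Holdings Ltd → Brightpath Media Ltd (R2): 67% × 33% × 31% × 31% = 2.124771% of Quarry Trust.
Chain via Ironwood Energy Co. → Northgate Manufacturing Inc. → Cobalt Services GmbH (R2): 51% × 85% × 81% × 25% = 8.778375% of Quarry Trust.
Aggregating (R3): 2.124771% + 8.778375% = 10.903146%.
10.903146% exceeds the 10% threshold, so Chloe is a related party to Quarry Trust.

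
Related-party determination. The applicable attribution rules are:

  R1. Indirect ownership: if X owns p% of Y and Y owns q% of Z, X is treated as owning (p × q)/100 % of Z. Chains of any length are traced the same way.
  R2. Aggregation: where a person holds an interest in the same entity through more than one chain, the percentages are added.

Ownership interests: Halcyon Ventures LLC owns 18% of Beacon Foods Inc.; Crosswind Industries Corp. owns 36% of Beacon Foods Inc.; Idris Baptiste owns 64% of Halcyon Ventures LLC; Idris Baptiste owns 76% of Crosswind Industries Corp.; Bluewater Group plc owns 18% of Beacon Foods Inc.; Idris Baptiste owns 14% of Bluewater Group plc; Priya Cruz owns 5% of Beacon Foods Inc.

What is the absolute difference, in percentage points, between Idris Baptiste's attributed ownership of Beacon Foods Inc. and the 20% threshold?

Chain via Crosswind Industries Corp. (R1): 76% × 36% = 27.36% of Beacon Foods Inc.
Chain via Bluewater Group plc (R1): 14% × 18% = 2.52% of Beacon Foods Inc.
Chain via Halcyon Ventures LLC (R1): 64% × 18% = 11.52% of Beacon Foods Inc.
Aggregating (R2): 27.36% + 2.52% + 11.52% = 41.4%.
41.4% exceeds the 20% threshold by 21.4 percentage points.

21.4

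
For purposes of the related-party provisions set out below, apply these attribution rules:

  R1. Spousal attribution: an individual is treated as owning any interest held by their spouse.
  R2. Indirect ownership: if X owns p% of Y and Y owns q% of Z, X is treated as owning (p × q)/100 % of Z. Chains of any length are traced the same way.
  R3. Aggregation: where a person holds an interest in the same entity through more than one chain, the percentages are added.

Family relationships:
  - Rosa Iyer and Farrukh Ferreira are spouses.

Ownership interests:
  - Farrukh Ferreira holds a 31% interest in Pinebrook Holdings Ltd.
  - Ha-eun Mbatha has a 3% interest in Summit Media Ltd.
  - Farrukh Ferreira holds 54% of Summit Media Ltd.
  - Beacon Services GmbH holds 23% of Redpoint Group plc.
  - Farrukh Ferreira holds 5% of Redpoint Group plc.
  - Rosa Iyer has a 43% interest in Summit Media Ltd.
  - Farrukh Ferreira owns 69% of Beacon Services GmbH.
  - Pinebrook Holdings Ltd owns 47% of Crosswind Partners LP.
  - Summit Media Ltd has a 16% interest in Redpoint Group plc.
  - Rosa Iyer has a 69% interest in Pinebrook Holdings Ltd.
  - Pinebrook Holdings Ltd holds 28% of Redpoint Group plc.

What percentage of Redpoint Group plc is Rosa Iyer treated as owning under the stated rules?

64.39%

By spousal attribution (R1), Rosa Iyer is treated as also owning Farrukh Ferreira's interest in Pinebrook Holdings Ltd, giving 69% + 31% = 100%.
By spousal attribution (R1), Rosa Iyer is treated as also owning Farrukh Ferreira's interest in Summit Media Ltd, giving 43% + 54% = 97%.
By spousal attribution (R1), Rosa Iyer is treated as owning Farrukh Ferreira's 69% interest in Beacon Services GmbH.
By spousal attribution (R1), Rosa Iyer is treated as owning Farrukh Ferreira's 5% interest in Redpoint Group plc.
Chain via Pinebrook Holdings Ltd (R2): 100% × 28% = 28% of Redpoint Group plc.
Chain via Summit Media Ltd (R2): 97% × 16% = 15.52% of Redpoint Group plc.
Chain via Beacon Services GmbH (R2): 69% × 23% = 15.87% of Redpoint Group plc.
Direct interest in Redpoint Group plc: 5%.
Aggregating (R3): 28% + 15.52% + 15.87% + 5% = 64.39%.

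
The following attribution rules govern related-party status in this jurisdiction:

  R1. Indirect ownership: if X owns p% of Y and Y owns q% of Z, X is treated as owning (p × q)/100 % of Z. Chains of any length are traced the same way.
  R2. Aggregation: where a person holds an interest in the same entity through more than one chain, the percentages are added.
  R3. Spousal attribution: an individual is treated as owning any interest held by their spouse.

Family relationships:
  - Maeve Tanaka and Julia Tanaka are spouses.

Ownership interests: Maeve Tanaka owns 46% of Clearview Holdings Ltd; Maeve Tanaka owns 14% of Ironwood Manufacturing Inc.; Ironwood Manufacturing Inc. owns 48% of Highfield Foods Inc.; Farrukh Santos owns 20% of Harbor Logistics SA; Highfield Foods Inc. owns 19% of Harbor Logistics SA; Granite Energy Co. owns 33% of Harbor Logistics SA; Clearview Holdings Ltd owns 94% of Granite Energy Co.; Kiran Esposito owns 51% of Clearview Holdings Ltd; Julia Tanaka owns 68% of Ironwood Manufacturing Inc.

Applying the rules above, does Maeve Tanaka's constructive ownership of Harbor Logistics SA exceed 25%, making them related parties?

By spousal attribution (R3), Maeve Tanaka is treated as also owning Julia Tanaka's interest in Ironwood Manufacturing Inc, giving 14% + 68% = 82%.
Chain via Ironwood Manufacturing Inc. → Highfield Foods Inc. (R1): 82% × 48% × 19% = 7.4784% of Harbor Logistics SA.
Chain via Clearview Holdings Ltd → Granite Energy Co. (R1): 46% × 94% × 33% = 14.2692% of Harbor Logistics SA.
Aggregating (R2): 7.4784% + 14.2692% = 21.7476%.
21.7476% does not exceed the 25% threshold, so Maeve is not a related party to Harbor Logistics SA.

No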